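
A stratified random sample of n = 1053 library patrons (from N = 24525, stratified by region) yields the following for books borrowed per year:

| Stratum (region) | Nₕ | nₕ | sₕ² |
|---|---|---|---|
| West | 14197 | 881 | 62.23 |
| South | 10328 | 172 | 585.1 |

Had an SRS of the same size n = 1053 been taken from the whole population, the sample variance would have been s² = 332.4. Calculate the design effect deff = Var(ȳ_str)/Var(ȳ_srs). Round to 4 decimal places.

2.0371

Var(ȳ_str) = Σ Wₕ²(1−fₕ)sₕ²/nₕ with Wₕ = Nₕ/24525:
  West: (14197/24525)²·(1−881/14197)·62.23/881 = 0.022201189
  South: (10328/24525)²·(1−172/10328)·585.1/172 = 0.59322923
  → Var(ȳ_str) = 0.61543042.
Var(ȳ_srs) = (1 − 1053/24525)·332.4/1053 = 0.302116.
deff = 0.61543042 / 0.302116 = 2.0371.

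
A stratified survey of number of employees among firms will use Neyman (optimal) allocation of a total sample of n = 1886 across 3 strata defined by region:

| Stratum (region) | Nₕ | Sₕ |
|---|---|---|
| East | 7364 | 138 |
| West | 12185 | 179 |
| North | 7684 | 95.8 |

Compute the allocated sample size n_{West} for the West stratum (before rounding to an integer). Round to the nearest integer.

Neyman allocation: nₕ = n·NₕSₕ / Σⱼ NⱼSⱼ.
Σ NⱼSⱼ = 7364·138 + 12185·179 + 7684·95.8 = 3.9334742 × 10^6.
n_{West} = 1886·12185·179 / (3.9334742 × 10^6) = 1046.

1046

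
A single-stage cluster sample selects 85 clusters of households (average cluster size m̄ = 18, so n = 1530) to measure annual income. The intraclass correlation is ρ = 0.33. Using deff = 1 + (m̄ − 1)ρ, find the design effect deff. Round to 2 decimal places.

deff = 1 + (18 − 1)·0.33 = 1 + 5.61 = 6.61.

6.61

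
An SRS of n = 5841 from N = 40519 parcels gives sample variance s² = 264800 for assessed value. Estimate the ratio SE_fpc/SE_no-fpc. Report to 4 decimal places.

0.9251

f = n/N = 5841/40519 = 0.14415459.
SE_no-fpc = √(s²/n) = 6.733105; SE_fpc = √((1−f)s²/n) = 6.2289242.
Ratio = √(1−f) = 0.92511913.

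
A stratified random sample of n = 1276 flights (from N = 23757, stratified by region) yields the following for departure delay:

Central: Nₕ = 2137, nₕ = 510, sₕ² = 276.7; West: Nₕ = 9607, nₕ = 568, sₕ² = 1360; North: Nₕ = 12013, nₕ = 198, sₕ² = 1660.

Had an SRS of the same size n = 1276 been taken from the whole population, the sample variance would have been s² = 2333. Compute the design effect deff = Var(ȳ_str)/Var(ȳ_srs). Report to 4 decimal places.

Var(ȳ_str) = Σ Wₕ²(1−fₕ)sₕ²/nₕ with Wₕ = Nₕ/23757:
  Central: (2137/23757)²·(1−510/2137)·276.7/510 = 0.0033423187
  West: (9607/23757)²·(1−568/9607)·1360/568 = 0.36839655
  North: (12013/23757)²·(1−198/12013)·1660/198 = 2.1083607
  → Var(ȳ_str) = 2.4800996.
Var(ȳ_srs) = (1 − 1276/23757)·2333/1276 = 1.7301673.
deff = 2.4800996 / 1.7301673 = 1.4334.

1.4334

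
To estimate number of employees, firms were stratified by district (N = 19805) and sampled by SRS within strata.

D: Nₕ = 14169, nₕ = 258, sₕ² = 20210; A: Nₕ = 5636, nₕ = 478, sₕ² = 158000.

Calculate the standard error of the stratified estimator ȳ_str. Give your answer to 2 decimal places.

Var(ȳ_str) = Σₕ Wₕ²(1 − fₕ)sₕ²/nₕ with Wₕ = Nₕ/N, N = 19805.
D: Wₕ = 0.71542540; term = 0.71542540²·(1 − 0.01820877)·20210/258 = 39.363569.
A: Wₕ = 0.28457460; term = 0.28457460²·(1 − 0.08481192)·158000/478 = 24.498067.
Sum = 63.861636.
SE = √(63.861636) = 7.99.

7.99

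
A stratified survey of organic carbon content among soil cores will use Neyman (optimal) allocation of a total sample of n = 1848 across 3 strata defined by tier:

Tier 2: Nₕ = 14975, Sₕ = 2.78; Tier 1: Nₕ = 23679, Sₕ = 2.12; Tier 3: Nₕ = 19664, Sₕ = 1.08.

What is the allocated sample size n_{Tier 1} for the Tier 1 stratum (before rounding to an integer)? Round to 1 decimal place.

Neyman allocation: nₕ = n·NₕSₕ / Σⱼ NⱼSⱼ.
Σ NⱼSⱼ = 14975·2.78 + 23679·2.12 + 19664·1.08 = 113067.1.
n_{Tier 1} = 1848·23679·2.12 / 113067.1 = 820.5.

820.5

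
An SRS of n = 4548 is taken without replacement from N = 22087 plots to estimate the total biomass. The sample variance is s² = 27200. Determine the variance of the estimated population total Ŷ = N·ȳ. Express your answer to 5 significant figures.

Var(Ŷ) = N²·Var(ȳ) = N²·(1 − n/N)·s²/n.
f = 4548/22087 = 0.20591298; Var(ȳ) = 0.79408702·27200/4548 = 4.7491572.
Var(Ŷ) = 22087² · 4.7491572 = 2.3168078 × 10^9.

2.3168 × 10^9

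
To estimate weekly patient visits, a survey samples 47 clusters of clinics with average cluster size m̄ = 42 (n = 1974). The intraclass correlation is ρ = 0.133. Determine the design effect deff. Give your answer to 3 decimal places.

deff = 1 + (42 − 1)·0.133 = 1 + 5.453 = 6.453.

6.453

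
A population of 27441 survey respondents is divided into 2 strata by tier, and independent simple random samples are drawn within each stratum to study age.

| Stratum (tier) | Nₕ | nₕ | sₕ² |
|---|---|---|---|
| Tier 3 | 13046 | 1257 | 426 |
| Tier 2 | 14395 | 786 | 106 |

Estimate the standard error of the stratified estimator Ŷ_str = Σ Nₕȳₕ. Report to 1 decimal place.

Var(Ŷ_str) = Σₕ Nₕ²(1 − fₕ)sₕ²/nₕ.
Tier 3: 13046²·(1 − 1257/13046)·426/1257 = 5.2122911 × 10^7.
Tier 2: 14395²·(1 − 786/14395)·106/786 = 2.6419294 × 10^7.
Sum = 7.8542205 × 10^7.
SE = √(7.8542205 × 10^7) = 8862.4.

8862.4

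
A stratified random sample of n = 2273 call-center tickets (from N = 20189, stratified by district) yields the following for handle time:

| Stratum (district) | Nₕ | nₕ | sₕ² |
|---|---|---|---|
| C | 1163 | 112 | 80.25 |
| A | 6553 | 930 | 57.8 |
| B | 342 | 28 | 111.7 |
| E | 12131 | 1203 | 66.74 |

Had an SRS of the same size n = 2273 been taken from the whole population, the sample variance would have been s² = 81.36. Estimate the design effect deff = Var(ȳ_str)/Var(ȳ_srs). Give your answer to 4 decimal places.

0.8457

Var(ȳ_str) = Σ Wₕ²(1−fₕ)sₕ²/nₕ with Wₕ = Nₕ/20189:
  C: (1163/20189)²·(1−112/1163)·80.25/112 = 0.00214872
  A: (6553/20189)²·(1−930/6553)·57.8/930 = 0.0056185406
  B: (342/20189)²·(1−28/342)·111.7/28 = 0.0010510449
  E: (12131/20189)²·(1−1203/12131)·66.74/1203 = 0.01804381
  → Var(ȳ_str) = 0.026862116.
Var(ȳ_srs) = (1 − 2273/20189)·81.36/2273 = 0.031764187.
deff = 0.026862116 / 0.031764187 = 0.8457.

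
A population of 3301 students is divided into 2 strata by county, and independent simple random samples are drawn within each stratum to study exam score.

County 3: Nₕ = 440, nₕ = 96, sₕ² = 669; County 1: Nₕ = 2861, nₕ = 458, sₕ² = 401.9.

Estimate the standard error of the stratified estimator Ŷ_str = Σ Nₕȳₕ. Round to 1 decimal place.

2662.3

Var(Ŷ_str) = Σₕ Nₕ²(1 − fₕ)sₕ²/nₕ.
County 3: 440²·(1 − 96/440)·669/96 = 1.05479 × 10^6.
County 1: 2861²·(1 − 458/2861)·401.9/458 = 6.0328726 × 10^6.
Sum = 7.0876626 × 10^6.
SE = √(7.0876626 × 10^6) = 2662.3.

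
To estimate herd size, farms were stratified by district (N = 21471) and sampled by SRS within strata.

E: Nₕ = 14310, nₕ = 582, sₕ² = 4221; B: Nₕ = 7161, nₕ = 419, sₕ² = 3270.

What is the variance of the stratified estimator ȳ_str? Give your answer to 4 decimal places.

Var(ȳ_str) = Σₕ Wₕ²(1 − fₕ)sₕ²/nₕ with Wₕ = Nₕ/N, N = 21471.
E: Wₕ = 0.66648037; term = 0.66648037²·(1 − 0.04067086)·4221/582 = 3.0905426.
B: Wₕ = 0.33351963; term = 0.33351963²·(1 − 0.05851138)·3270/419 = 0.81731902.
Sum = 3.9078616.

3.9079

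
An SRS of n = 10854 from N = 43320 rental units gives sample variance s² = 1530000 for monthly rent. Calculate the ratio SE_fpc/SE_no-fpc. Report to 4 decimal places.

0.8657

f = n/N = 10854/43320 = 0.25055402.
SE_no-fpc = √(s²/n) = 11.872736; SE_fpc = √((1−f)s²/n) = 10.278293.
Ratio = √(1−f) = 0.86570548.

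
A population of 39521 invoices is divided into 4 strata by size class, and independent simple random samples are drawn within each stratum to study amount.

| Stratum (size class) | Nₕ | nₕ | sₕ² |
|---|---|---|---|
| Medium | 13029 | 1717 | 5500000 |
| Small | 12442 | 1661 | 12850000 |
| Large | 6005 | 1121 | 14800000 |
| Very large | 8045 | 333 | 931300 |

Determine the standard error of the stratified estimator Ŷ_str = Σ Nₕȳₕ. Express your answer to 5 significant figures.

1.4389 × 10^6

Var(Ŷ_str) = Σₕ Nₕ²(1 − fₕ)sₕ²/nₕ.
Medium: 13029²·(1 − 1717/13029)·5500000/1717 = 4.7210965 × 10^11.
Small: 12442²·(1 − 1661/12442)·12850000/1661 = 1.0377261 × 10^12.
Large: 6005²·(1 − 1121/6005)·14800000/1121 = 3.872084 × 10^11.
Very large: 8045²·(1 − 333/8045)·931300/333 = 1.7351557 × 10^11.
Sum = 2.0705597 × 10^12.
SE = √(2.0705597 × 10^12) = 1.4389 × 10^6.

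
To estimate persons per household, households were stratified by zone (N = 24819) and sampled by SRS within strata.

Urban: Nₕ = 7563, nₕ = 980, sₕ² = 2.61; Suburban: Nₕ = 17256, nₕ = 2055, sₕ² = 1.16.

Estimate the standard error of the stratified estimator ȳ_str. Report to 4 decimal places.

Var(ȳ_str) = Σₕ Wₕ²(1 − fₕ)sₕ²/nₕ with Wₕ = Nₕ/N, N = 24819.
Urban: Wₕ = 0.30472622; term = 0.30472622²·(1 − 0.12957821)·2.61/980 = 2.1526024 × 10^-4.
Suburban: Wₕ = 0.69527378; term = 0.69527378²·(1 − 0.11908901)·1.16/2055 = 2.4037533 × 10^-4.
Sum = 4.5563557 × 10^-4.
SE = √(4.5563557 × 10^-4) = 0.0213.

0.0213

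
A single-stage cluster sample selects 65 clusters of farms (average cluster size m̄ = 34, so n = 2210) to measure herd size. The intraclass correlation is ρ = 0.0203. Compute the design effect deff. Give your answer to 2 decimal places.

1.67

deff = 1 + (34 − 1)·0.0203 = 1 + 0.6699 = 1.6699.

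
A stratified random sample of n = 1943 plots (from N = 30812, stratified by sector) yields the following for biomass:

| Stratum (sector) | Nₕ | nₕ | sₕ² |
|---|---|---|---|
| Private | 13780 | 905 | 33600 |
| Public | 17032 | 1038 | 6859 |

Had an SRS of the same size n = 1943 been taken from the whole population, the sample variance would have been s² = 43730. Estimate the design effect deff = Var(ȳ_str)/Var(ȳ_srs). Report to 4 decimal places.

Var(ȳ_str) = Σ Wₕ²(1−fₕ)sₕ²/nₕ with Wₕ = Nₕ/30812:
  Private: (13780/30812)²·(1−905/13780)·33600/905 = 6.938209
  Public: (17032/30812)²·(1−1038/17032)·6859/1038 = 1.8960353
  → Var(ȳ_str) = 8.8342443.
Var(ȳ_srs) = (1 − 1943/30812)·43730/1943 = 21.087181.
deff = 8.8342443 / 21.087181 = 0.4189.

0.4189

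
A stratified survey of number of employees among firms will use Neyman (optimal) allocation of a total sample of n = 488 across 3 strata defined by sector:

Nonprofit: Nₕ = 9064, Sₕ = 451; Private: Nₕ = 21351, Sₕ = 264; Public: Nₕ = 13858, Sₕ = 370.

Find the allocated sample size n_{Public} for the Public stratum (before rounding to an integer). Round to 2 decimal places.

Neyman allocation: nₕ = n·NₕSₕ / Σⱼ NⱼSⱼ.
Σ NⱼSⱼ = 9064·451 + 21351·264 + 13858·370 = 1.4851988 × 10^7.
n_{Public} = 488·13858·370 / (1.4851988 × 10^7) = 168.48.

168.48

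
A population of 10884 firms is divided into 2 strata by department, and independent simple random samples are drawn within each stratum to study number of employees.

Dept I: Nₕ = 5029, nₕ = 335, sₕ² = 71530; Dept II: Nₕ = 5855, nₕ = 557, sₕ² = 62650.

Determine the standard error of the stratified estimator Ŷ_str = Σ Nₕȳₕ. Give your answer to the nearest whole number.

92355

Var(Ŷ_str) = Σₕ Nₕ²(1 − fₕ)sₕ²/nₕ.
Dept I: 5029²·(1 − 335/5029)·71530/335 = 5.0404364 × 10^9.
Dept II: 5855²·(1 − 557/5855)·62650/557 = 3.4890302 × 10^9.
Sum = 8.5294666 × 10^9.
SE = √(8.5294666 × 10^9) = 92355.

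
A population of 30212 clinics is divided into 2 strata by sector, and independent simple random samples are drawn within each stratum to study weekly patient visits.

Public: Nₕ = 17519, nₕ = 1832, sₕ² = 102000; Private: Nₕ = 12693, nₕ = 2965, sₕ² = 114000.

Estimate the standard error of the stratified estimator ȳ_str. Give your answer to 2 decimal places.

4.69

Var(ȳ_str) = Σₕ Wₕ²(1 − fₕ)sₕ²/nₕ with Wₕ = Nₕ/N, N = 30212.
Public: Wₕ = 0.57986893; term = 0.57986893²·(1 − 0.10457218)·102000/1832 = 16.76351.
Private: Wₕ = 0.42013107; term = 0.42013107²·(1 − 0.23359332)·114000/2965 = 5.2012657.
Sum = 21.964776.
SE = √(21.964776) = 4.69.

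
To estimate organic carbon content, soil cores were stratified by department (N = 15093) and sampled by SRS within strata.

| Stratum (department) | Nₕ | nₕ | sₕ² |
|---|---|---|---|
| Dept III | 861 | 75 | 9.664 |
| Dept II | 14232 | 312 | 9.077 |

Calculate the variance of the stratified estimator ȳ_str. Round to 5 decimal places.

0.02568

Var(ȳ_str) = Σₕ Wₕ²(1 − fₕ)sₕ²/nₕ with Wₕ = Nₕ/N, N = 15093.
Dept III: Wₕ = 0.05704631; term = 0.05704631²·(1 − 0.08710801)·9.664/75 = 3.8279849 × 10^-4.
Dept II: Wₕ = 0.94295369; term = 0.94295369²·(1 − 0.02192243)·9.077/312 = 0.025301238.
Sum = 0.025684036.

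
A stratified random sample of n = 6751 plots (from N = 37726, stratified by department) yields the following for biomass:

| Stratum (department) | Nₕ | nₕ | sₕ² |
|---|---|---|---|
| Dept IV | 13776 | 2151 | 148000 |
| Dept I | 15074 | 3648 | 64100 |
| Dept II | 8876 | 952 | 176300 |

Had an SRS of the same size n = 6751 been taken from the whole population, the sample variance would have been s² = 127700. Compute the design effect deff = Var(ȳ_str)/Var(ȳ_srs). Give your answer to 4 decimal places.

1.2247

Var(ȳ_str) = Σ Wₕ²(1−fₕ)sₕ²/nₕ with Wₕ = Nₕ/37726:
  Dept IV: (13776/37726)²·(1−2151/13776)·148000/2151 = 7.7420484
  Dept I: (15074/37726)²·(1−3648/15074)·64100/3648 = 2.1263973
  Dept II: (8876/37726)²·(1−952/8876)·176300/952 = 9.1515699
  → Var(ȳ_str) = 19.020016.
Var(ȳ_srs) = (1 − 6751/37726)·127700/6751 = 15.530783.
deff = 19.020016 / 15.530783 = 1.2247.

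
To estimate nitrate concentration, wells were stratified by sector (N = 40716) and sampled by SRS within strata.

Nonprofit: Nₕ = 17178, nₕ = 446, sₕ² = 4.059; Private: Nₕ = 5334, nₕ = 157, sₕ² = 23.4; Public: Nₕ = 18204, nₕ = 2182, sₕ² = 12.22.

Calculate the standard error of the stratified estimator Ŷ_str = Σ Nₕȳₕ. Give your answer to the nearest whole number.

2892

Var(Ŷ_str) = Σₕ Nₕ²(1 − fₕ)sₕ²/nₕ.
Nonprofit: 17178²·(1 − 446/17178)·4.059/446 = 2.6158007 × 10^6.
Private: 5334²·(1 − 157/5334)·23.4/157 = 4.1157348 × 10^6.
Public: 18204²·(1 − 2182/18204)·12.22/2182 = 1.6334281 × 10^6.
Sum = 8.3649636 × 10^6.
SE = √(8.3649636 × 10^6) = 2892.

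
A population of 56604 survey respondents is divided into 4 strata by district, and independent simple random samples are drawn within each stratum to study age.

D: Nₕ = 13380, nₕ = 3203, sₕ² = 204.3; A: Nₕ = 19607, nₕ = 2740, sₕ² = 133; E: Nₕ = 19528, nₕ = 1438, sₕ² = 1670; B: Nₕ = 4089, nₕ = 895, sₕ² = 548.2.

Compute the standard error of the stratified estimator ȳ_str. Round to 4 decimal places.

0.3718

Var(ȳ_str) = Σₕ Wₕ²(1 − fₕ)sₕ²/nₕ with Wₕ = Nₕ/N, N = 56604.
D: Wₕ = 0.23637905; term = 0.23637905²·(1 − 0.23938714)·204.3/3203 = 0.0027107725.
A: Wₕ = 0.34638895; term = 0.34638895²·(1 − 0.13974601)·133/2740 = 0.0050102088.
E: Wₕ = 0.34499329; term = 0.34499329²·(1 − 0.07363785)·1670/1438 = 0.12804413.
B: Wₕ = 0.07223871; term = 0.07223871²·(1 − 0.21887992)·548.2/895 = 0.0024967426.
Sum = 0.13826185.
SE = √(0.13826185) = 0.3718.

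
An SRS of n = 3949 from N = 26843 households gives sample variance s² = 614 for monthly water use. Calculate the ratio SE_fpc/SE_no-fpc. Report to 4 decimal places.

0.9235

f = n/N = 3949/26843 = 0.14711470.
SE_no-fpc = √(s²/n) = 0.39431257; SE_fpc = √((1−f)s²/n) = 0.36415471.
Ratio = √(1−f) = 0.92351789.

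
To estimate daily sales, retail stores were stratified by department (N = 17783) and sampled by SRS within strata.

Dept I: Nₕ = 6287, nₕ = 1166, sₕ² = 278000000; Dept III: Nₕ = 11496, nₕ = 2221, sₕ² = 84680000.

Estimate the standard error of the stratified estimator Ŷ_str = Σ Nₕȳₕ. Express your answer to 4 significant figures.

Var(Ŷ_str) = Σₕ Nₕ²(1 − fₕ)sₕ²/nₕ.
Dept I: 6287²·(1 − 1166/6287)·278000000/1166 = 7.6761682 × 10^12.
Dept III: 11496²·(1 − 2221/11496)·84680000/2221 = 4.0653034 × 10^12.
Sum = 1.1741472 × 10^13.
SE = √(1.1741472 × 10^13) = 3.427 × 10^6.

3.427 × 10^6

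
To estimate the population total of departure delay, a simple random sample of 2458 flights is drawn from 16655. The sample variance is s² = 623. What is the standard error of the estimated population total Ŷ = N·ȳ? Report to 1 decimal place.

7741.5

Var(Ŷ) = N²·Var(ȳ) = N²·(1 − n/N)·s²/n.
f = 2458/16655 = 0.14758331; Var(ȳ) = 0.85241669·623/2458 = 0.21605191.
Var(Ŷ) = 16655² · 0.21605191 = 5.9930429 × 10^7.
SE(Ŷ) = √(5.9930429 × 10^7) = 7741.5.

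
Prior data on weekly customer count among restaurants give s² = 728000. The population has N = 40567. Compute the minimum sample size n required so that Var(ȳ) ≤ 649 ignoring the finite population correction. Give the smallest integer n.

1122

Without fpc, n₀ = s²/D = 728000/649 = 1121.7257.
Rounding up, n = 1122.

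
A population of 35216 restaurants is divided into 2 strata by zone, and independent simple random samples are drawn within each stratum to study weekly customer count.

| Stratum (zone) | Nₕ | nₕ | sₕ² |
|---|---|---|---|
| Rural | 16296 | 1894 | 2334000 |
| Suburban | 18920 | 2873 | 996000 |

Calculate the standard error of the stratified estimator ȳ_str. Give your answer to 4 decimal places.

17.8348

Var(ȳ_str) = Σₕ Wₕ²(1 − fₕ)sₕ²/nₕ with Wₕ = Nₕ/N, N = 35216.
Rural: Wₕ = 0.46274421; term = 0.46274421²·(1 − 0.11622484)·2334000/1894 = 233.20865.
Suburban: Wₕ = 0.53725579; term = 0.53725579²·(1 − 0.15184989)·996000/2873 = 84.870869.
Sum = 318.07952.
SE = √(318.07952) = 17.8348.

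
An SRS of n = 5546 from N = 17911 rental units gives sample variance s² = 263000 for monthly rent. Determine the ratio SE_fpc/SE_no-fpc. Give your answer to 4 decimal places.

f = n/N = 5546/17911 = 0.30964212.
SE_no-fpc = √(s²/n) = 6.8863318; SE_fpc = √((1−f)s²/n) = 5.7217.
Ratio = √(1−f) = 0.83087778.

0.8309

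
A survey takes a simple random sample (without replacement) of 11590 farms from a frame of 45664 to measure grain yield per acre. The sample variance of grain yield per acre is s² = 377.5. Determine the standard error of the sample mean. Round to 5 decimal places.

Under SRS without replacement, Var(ȳ) = (1 − f)·s²/n with f = n/N = 11590/45664 = 0.25381044.
Var(ȳ) = (1 − 0.25381044)·377.5/11590 = 0.74618956·0.032571182 = 0.024304276.
SE(ȳ) = √(0.024304276) = 0.15590.

0.15590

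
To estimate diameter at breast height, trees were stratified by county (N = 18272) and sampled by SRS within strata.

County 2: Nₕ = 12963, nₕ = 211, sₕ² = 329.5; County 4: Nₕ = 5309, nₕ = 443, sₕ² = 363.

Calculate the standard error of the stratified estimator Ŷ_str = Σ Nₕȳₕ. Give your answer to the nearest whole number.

16713

Var(Ŷ_str) = Σₕ Nₕ²(1 − fₕ)sₕ²/nₕ.
County 2: 12963²·(1 − 211/12963)·329.5/211 = 2.5814088 × 10^8.
County 4: 5309²·(1 − 443/5309)·363/443 = 2.1168385 × 10^7.
Sum = 2.7930927 × 10^8.
SE = √(2.7930927 × 10^8) = 16713.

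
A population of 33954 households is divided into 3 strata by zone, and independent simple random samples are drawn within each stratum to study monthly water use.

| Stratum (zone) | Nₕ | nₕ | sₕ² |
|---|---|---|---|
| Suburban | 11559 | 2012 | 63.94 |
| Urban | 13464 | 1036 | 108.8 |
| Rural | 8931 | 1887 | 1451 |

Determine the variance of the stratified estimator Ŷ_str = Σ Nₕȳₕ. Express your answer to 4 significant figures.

6.945 × 10^7

Var(Ŷ_str) = Σₕ Nₕ²(1 − fₕ)sₕ²/nₕ.
Suburban: 11559²·(1 − 2012/11559)·63.94/2012 = 3.5069683 × 10^6.
Urban: 13464²·(1 − 1036/13464)·108.8/1036 = 1.7572942 × 10^7.
Rural: 8931²·(1 − 1887/8931)·1451/1887 = 4.8374328 × 10^7.
Sum = 6.9454238 × 10^7.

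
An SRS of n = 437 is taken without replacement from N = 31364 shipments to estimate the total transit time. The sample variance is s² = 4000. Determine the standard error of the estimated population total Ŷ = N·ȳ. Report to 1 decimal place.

94226.7

Var(Ŷ) = N²·Var(ȳ) = N²·(1 − n/N)·s²/n.
f = 437/31364 = 0.01393317; Var(ȳ) = 0.98606683·4000/437 = 9.0257833.
Var(Ŷ) = 31364² · 9.0257833 = 8.8786675 × 10^9.
SE(Ŷ) = √(8.8786675 × 10^9) = 94226.7.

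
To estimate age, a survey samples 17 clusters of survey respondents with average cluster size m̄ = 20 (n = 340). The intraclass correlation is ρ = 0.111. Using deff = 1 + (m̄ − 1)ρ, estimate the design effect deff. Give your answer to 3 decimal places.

deff = 1 + (20 − 1)·0.111 = 1 + 2.109 = 3.109.

3.109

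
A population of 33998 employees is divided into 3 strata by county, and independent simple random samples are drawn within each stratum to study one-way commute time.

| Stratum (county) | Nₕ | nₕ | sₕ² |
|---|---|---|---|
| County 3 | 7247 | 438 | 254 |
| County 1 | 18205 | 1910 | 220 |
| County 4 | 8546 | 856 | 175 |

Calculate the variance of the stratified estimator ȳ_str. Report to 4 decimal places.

0.0659

Var(ȳ_str) = Σₕ Wₕ²(1 − fₕ)sₕ²/nₕ with Wₕ = Nₕ/N, N = 33998.
County 3: Wₕ = 0.21315960; term = 0.21315960²·(1 − 0.06043880)·254/438 = 0.024756797.
County 1: Wₕ = 0.53547267; term = 0.53547267²·(1 − 0.10491623)·220/1910 = 0.029561579.
County 4: Wₕ = 0.25136773; term = 0.25136773²·(1 − 0.10016382)·175/856 = 0.011623764.
Sum = 0.06594214.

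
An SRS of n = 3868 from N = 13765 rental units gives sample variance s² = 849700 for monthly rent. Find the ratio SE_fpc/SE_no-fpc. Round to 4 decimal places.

f = n/N = 3868/13765 = 0.28100254.
SE_no-fpc = √(s²/n) = 14.821412; SE_fpc = √((1−f)s²/n) = 12.567626.
Ratio = √(1−f) = 0.84793718.

0.8479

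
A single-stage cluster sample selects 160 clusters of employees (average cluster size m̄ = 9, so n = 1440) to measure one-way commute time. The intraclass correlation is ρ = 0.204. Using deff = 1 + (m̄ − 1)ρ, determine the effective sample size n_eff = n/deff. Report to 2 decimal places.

deff = 1 + (9 − 1)·0.204 = 1 + 1.632 = 2.632.
n_eff = 1440 / 2.632 = 547.11.

547.11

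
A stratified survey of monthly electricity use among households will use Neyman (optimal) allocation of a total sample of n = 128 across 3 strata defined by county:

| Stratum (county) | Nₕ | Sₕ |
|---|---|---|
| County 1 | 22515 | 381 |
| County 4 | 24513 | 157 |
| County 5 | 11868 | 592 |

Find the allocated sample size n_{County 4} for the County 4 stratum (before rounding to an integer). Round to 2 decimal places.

Neyman allocation: nₕ = n·NₕSₕ / Σⱼ NⱼSⱼ.
Σ NⱼSⱼ = 22515·381 + 24513·157 + 11868·592 = 1.9452612 × 10^7.
n_{County 4} = 128·24513·157 / (1.9452612 × 10^7) = 25.32.

25.32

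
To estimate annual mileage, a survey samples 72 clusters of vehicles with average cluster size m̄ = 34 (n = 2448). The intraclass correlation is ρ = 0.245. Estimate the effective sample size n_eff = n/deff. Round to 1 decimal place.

deff = 1 + (34 − 1)·0.245 = 1 + 8.085 = 9.085.
n_eff = 2448 / 9.085 = 269.5.

269.5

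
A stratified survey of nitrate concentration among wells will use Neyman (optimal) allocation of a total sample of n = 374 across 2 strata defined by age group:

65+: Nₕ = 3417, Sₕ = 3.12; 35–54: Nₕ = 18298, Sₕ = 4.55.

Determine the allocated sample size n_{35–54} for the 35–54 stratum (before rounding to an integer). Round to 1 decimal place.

Neyman allocation: nₕ = n·NₕSₕ / Σⱼ NⱼSⱼ.
Σ NⱼSⱼ = 3417·3.12 + 18298·4.55 = 93916.94.
n_{35–54} = 374·18298·4.55 / 93916.94 = 331.5.

331.5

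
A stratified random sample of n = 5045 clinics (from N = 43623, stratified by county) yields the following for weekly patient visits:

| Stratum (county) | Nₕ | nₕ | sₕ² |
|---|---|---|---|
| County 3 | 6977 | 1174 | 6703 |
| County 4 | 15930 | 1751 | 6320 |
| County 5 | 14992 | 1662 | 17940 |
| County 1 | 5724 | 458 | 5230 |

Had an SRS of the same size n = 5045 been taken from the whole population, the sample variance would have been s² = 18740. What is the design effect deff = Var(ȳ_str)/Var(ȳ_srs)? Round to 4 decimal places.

Var(ȳ_str) = Σ Wₕ²(1−fₕ)sₕ²/nₕ with Wₕ = Nₕ/43623:
  County 3: (6977/43623)²·(1−1174/6977)·6703/1174 = 0.12147624
  County 4: (15930/43623)²·(1−1751/15930)·6320/1751 = 0.42841163
  County 5: (14992/43623)²·(1−1662/14992)·17940/1662 = 1.1335745
  County 1: (5724/43623)²·(1−458/5724)·5230/458 = 0.18087795
  → Var(ȳ_str) = 1.8643403.
Var(ȳ_srs) = (1 − 5045/43623)·18740/5045 = 3.284979.
deff = 1.8643403 / 3.284979 = 0.5675.

0.5675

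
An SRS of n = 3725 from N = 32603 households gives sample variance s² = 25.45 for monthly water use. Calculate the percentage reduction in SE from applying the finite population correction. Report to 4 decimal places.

5.8859

f = n/N = 3725/32603 = 0.11425329.
SE_no-fpc = √(s²/n) = 0.082657212; SE_fpc = √((1−f)s²/n) = 0.077792106.
Ratio = √(1−f) = 0.94114117. Reduction = 100·(1 − 0.94114117) = 5.8859%.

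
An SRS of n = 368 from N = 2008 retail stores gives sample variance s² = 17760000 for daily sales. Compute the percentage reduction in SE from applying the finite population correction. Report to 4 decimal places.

f = n/N = 368/2008 = 0.18326693.
SE_no-fpc = √(s²/n) = 219.68357; SE_fpc = √((1−f)s²/n) = 198.53526.
Ratio = √(1−f) = 0.90373285. Reduction = 100·(1 − 0.90373285) = 9.6267%.

9.6267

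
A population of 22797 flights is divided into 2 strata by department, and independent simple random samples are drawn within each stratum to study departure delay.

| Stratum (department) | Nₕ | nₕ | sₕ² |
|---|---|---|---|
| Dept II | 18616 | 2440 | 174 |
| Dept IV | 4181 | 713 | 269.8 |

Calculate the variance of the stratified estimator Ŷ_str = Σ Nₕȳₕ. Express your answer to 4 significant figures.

Var(Ŷ_str) = Σₕ Nₕ²(1 − fₕ)sₕ²/nₕ.
Dept II: 18616²·(1 − 2440/18616)·174/2440 = 2.1474197 × 10^7.
Dept IV: 4181²·(1 − 713/4181)·269.8/713 = 5.4867058 × 10^6.
Sum = 2.6960903 × 10^7.

2.696 × 10^7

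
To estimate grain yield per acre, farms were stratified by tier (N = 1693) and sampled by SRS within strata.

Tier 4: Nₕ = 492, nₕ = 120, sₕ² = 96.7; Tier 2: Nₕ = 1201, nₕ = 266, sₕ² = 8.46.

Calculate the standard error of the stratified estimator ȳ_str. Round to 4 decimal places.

0.2528

Var(ȳ_str) = Σₕ Wₕ²(1 − fₕ)sₕ²/nₕ with Wₕ = Nₕ/N, N = 1693.
Tier 4: Wₕ = 0.29060839; term = 0.29060839²·(1 − 0.24390244)·96.7/120 = 0.051456395.
Tier 2: Wₕ = 0.70939161; term = 0.70939161²·(1 − 0.22148210)·8.46/266 = 0.012460327.
Sum = 0.063916722.
SE = √(0.063916722) = 0.2528.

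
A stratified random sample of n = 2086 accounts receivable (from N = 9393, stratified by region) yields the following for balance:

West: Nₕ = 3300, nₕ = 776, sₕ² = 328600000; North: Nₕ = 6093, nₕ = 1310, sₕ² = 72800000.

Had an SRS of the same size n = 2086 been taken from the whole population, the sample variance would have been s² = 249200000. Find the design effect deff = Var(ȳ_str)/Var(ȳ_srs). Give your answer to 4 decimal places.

0.6277

Var(ȳ_str) = Σ Wₕ²(1−fₕ)sₕ²/nₕ with Wₕ = Nₕ/9393:
  West: (3300/9393)²·(1−776/3300)·328600000/776 = 39976.106
  North: (6093/9393)²·(1−1310/6093)·72800000/1310 = 18356.209
  → Var(ȳ_str) = 58332.315.
Var(ȳ_srs) = (1 − 2086/9393)·249200000/2086 = 92932.692.
deff = 58332.315 / 92932.692 = 0.6277.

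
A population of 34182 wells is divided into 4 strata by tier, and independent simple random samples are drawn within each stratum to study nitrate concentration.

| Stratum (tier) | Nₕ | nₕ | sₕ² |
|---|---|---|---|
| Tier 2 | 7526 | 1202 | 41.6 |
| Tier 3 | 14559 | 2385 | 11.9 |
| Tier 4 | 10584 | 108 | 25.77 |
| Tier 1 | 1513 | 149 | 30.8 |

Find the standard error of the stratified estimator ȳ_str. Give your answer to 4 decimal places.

Var(ȳ_str) = Σₕ Wₕ²(1 − fₕ)sₕ²/nₕ with Wₕ = Nₕ/N, N = 34182.
Tier 2: Wₕ = 0.22017436; term = 0.22017436²·(1 − 0.15971299)·41.6/1202 = 0.0014097756.
Tier 3: Wₕ = 0.42592593; term = 0.42592593²·(1 − 0.16381620)·11.9/2385 = 7.5688253 × 10^-4.
Tier 4: Wₕ = 0.30963665; term = 0.30963665²·(1 − 0.01020408)·25.77/108 = 0.022643369.
Tier 1: Wₕ = 0.04426306; term = 0.04426306²·(1 − 0.09847984)·30.8/149 = 3.6510923 × 10^-4.
Sum = 0.025175136.
SE = √(0.025175136) = 0.1587.

0.1587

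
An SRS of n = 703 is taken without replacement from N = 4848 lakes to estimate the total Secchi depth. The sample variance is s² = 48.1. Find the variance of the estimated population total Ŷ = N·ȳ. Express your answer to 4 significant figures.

Var(Ŷ) = N²·Var(ȳ) = N²·(1 − n/N)·s²/n.
f = 703/4848 = 0.14500825; Var(ȳ) = 0.85499175·48.1/703 = 0.058499435.
Var(Ŷ) = 4848² · 0.058499435 = 1.3749183 × 10^6.

1.375 × 10^6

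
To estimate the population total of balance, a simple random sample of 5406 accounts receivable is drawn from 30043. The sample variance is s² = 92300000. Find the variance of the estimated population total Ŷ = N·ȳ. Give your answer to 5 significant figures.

1.2637 × 10^13

Var(Ŷ) = N²·Var(ȳ) = N²·(1 − n/N)·s²/n.
f = 5406/30043 = 0.17994208; Var(ȳ) = 0.82005792·92300000/5406 = 14001.359.
Var(Ŷ) = 30043² · 14001.359 = 1.2637372 × 10^13.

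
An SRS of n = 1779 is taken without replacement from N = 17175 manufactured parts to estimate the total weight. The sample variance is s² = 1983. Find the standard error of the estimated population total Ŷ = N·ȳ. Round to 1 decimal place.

Var(Ŷ) = N²·Var(ȳ) = N²·(1 − n/N)·s²/n.
f = 1779/17175 = 0.10358079; Var(ȳ) = 0.89641921·1983/1779 = 0.99921265.
Var(Ŷ) = 17175² · 0.99921265 = 2.9474837 × 10^8.
SE(Ŷ) = √(2.9474837 × 10^8) = 17168.2.

17168.2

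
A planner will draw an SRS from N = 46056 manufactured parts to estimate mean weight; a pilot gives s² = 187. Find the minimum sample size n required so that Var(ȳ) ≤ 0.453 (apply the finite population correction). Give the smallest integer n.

Without fpc, n₀ = s²/D = 187/0.453 = 412.8035.
With fpc, (1 − n/N)·s²/n ≤ D requires n ≥ n₀/(1 + n₀/N) = 412.8035/(1 + 412.8035/46056) = 409.1364.
Rounding up, n = 410.

410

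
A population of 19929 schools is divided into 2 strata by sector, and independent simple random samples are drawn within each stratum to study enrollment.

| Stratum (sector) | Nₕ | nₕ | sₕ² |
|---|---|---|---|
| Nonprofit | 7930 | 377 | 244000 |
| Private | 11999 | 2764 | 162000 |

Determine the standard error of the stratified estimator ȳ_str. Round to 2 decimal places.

Var(ȳ_str) = Σₕ Wₕ²(1 − fₕ)sₕ²/nₕ with Wₕ = Nₕ/N, N = 19929.
Nonprofit: Wₕ = 0.39791259; term = 0.39791259²·(1 − 0.04754098)·244000/377 = 97.604566.
Private: Wₕ = 0.60208741; term = 0.60208741²·(1 − 0.23035253)·162000/2764 = 16.352641.
Sum = 113.95721.
SE = √(113.95721) = 10.68.

10.68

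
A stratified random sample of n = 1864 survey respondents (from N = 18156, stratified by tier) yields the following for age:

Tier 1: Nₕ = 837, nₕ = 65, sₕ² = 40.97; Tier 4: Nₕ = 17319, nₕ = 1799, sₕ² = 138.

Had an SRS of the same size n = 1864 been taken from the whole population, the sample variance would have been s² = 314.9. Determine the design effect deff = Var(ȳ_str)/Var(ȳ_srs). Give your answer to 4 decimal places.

0.4208

Var(ȳ_str) = Σ Wₕ²(1−fₕ)sₕ²/nₕ with Wₕ = Nₕ/18156:
  Tier 1: (837/18156)²·(1−65/837)·40.97/65 = 0.0012355349
  Tier 4: (17319/18156)²·(1−1799/17319)·138/1799 = 0.06254925
  → Var(ȳ_str) = 0.063784785.
Var(ȳ_srs) = (1 − 1864/18156)·314.9/1864 = 0.15159364.
deff = 0.063784785 / 0.15159364 = 0.4208.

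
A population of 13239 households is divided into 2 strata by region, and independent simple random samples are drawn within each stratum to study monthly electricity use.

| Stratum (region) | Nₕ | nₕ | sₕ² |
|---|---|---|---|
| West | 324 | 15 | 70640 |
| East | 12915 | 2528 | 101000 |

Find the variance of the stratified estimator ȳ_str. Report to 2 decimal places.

33.27

Var(ȳ_str) = Σₕ Wₕ²(1 − fₕ)sₕ²/nₕ with Wₕ = Nₕ/N, N = 13239.
West: Wₕ = 0.02447315; term = 0.02447315²·(1 − 0.04629630)·70640/15 = 2.6900017.
East: Wₕ = 0.97552685; term = 0.97552685²·(1 − 0.19574139)·101000/2528 = 30.578662.
Sum = 33.268664.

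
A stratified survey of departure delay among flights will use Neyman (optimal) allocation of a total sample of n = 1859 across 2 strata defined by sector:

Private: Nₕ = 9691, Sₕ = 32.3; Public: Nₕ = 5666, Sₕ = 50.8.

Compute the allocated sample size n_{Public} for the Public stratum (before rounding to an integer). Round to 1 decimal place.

890.5

Neyman allocation: nₕ = n·NₕSₕ / Σⱼ NⱼSⱼ.
Σ NⱼSⱼ = 9691·32.3 + 5666·50.8 = 600852.1.
n_{Public} = 1859·5666·50.8 / 600852.1 = 890.5.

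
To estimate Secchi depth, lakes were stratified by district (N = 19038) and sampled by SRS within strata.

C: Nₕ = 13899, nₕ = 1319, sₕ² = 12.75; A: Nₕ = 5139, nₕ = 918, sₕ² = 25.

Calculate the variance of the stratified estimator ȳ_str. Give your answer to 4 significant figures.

0.006293

Var(ȳ_str) = Σₕ Wₕ²(1 − fₕ)sₕ²/nₕ with Wₕ = Nₕ/N, N = 19038.
C: Wₕ = 0.73006618; term = 0.73006618²·(1 − 0.09489891)·12.75/1319 = 0.0046632311.
A: Wₕ = 0.26993382; term = 0.26993382²·(1 − 0.17863398)·25/918 = 0.0016298538.
Sum = 0.0062930849.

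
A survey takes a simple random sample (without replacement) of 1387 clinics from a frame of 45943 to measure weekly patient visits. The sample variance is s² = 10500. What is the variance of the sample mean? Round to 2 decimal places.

7.34

Under SRS without replacement, Var(ȳ) = (1 − f)·s²/n with f = n/N = 1387/45943 = 0.03018958.
Var(ȳ) = (1 − 0.03018958)·10500/1387 = 0.96981042·7.5702956 = 7.3417515.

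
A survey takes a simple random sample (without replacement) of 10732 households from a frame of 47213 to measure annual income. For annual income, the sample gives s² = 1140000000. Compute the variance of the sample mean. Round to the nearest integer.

82078

Under SRS without replacement, Var(ȳ) = (1 − f)·s²/n with f = n/N = 10732/47213 = 0.22731027.
Var(ȳ) = (1 − 0.22731027)·1140000000/10732 = 0.77268973·106224.38 = 82078.484.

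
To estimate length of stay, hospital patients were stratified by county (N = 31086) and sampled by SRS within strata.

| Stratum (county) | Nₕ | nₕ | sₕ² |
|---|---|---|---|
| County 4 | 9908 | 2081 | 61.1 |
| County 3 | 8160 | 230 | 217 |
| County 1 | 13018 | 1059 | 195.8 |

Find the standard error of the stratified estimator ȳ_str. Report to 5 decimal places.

Var(ȳ_str) = Σₕ Wₕ²(1 − fₕ)sₕ²/nₕ with Wₕ = Nₕ/N, N = 31086.
County 4: Wₕ = 0.31872869; term = 0.31872869²·(1 − 0.21003230)·61.1/2081 = 0.0023562468.
County 3: Wₕ = 0.26249759; term = 0.26249759²·(1 − 0.02818627)·217/230 = 0.063177954.
County 1: Wₕ = 0.41877372; term = 0.41877372²·(1 − 0.08134890)·195.8/1059 = 0.02978696.
Sum = 0.095321161.
SE = √(0.095321161) = 0.30874.

0.30874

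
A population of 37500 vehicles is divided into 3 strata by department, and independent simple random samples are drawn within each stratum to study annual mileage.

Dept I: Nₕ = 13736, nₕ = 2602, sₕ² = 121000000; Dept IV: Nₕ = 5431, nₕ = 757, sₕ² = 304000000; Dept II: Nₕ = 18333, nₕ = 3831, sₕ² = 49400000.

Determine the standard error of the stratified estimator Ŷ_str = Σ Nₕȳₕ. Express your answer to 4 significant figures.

Var(Ŷ_str) = Σₕ Nₕ²(1 − fₕ)sₕ²/nₕ.
Dept I: 13736²·(1 − 2602/13736)·121000000/2602 = 7.1119645 × 10^12.
Dept IV: 5431²·(1 − 757/5431)·304000000/757 = 1.0194037 × 10^13.
Dept II: 18333²·(1 − 3831/18333)·49400000/3831 = 3.4282796 × 10^12.
Sum = 2.0734281 × 10^13.
SE = √(2.0734281 × 10^13) = 4.553 × 10^6.

4.553 × 10^6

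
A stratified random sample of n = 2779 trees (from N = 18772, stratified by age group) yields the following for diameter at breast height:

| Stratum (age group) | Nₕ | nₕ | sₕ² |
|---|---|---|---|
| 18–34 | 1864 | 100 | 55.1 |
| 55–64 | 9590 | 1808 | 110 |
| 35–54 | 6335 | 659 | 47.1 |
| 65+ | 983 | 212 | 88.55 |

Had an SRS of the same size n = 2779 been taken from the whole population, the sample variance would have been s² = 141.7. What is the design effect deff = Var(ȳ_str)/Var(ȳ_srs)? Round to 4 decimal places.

0.6035

Var(ȳ_str) = Σ Wₕ²(1−fₕ)sₕ²/nₕ with Wₕ = Nₕ/18772:
  18–34: (1864/18772)²·(1−100/1864)·55.1/100 = 0.0051413243
  55–64: (9590/18772)²·(1−1808/9590)·110/1808 = 0.012884958
  35–54: (6335/18772)²·(1−659/6335)·47.1/659 = 0.0072929529
  65+: (983/18772)²·(1−212/983)·88.55/212 = 8.9833746 × 10^-4
  → Var(ȳ_str) = 0.026217573.
Var(ȳ_srs) = (1 − 2779/18772)·141.7/2779 = 0.043441088.
deff = 0.026217573 / 0.043441088 = 0.6035.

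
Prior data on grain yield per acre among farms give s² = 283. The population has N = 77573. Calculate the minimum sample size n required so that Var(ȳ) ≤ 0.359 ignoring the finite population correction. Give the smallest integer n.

Without fpc, n₀ = s²/D = 283/0.359 = 788.3008.
Rounding up, n = 789.

789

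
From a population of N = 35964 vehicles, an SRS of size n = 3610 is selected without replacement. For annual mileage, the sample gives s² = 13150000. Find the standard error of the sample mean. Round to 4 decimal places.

57.2452

Under SRS without replacement, Var(ȳ) = (1 − f)·s²/n with f = n/N = 3610/35964 = 0.10037816.
Var(ȳ) = (1 − 0.10037816)·13150000/3610 = 0.89962184·3642.6593 = 3277.0159.
SE(ȳ) = √(3277.0159) = 57.2452.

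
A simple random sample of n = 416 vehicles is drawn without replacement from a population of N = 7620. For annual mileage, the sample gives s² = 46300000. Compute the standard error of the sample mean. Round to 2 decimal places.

Under SRS without replacement, Var(ȳ) = (1 − f)·s²/n with f = n/N = 416/7620 = 0.05459318.
Var(ȳ) = (1 − 0.05459318)·46300000/416 = 0.94540682·111298.08 = 105221.96.
SE(ȳ) = √(105221.96) = 324.38.

324.38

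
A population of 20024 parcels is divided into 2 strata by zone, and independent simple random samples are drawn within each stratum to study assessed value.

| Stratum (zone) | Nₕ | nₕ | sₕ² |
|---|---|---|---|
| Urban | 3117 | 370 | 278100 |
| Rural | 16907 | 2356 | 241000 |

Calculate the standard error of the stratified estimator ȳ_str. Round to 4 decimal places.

Var(ȳ_str) = Σₕ Wₕ²(1 − fₕ)sₕ²/nₕ with Wₕ = Nₕ/N, N = 20024.
Urban: Wₕ = 0.15566320; term = 0.15566320²·(1 − 0.11870388)·278100/370 = 16.050666.
Rural: Wₕ = 0.84433680; term = 0.84433680²·(1 − 0.13935056)·241000/2356 = 62.76239.
Sum = 78.813056.
SE = √(78.813056) = 8.8777.

8.8777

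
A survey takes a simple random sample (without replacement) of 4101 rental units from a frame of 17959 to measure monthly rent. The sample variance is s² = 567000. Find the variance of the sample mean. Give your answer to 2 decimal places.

Under SRS without replacement, Var(ȳ) = (1 − f)·s²/n with f = n/N = 4101/17959 = 0.22835347.
Var(ȳ) = (1 − 0.22835347)·567000/4101 = 0.77164653·138.25896 = 106.68705.

106.69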